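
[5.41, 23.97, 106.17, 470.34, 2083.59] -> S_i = 5.41*4.43^i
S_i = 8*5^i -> [8, 40, 200, 1000, 5000]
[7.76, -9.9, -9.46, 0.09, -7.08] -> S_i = Random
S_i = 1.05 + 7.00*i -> [1.05, 8.05, 15.05, 22.05, 29.05]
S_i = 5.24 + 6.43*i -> [5.24, 11.67, 18.1, 24.53, 30.96]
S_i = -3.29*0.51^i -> [-3.29, -1.68, -0.86, -0.44, -0.22]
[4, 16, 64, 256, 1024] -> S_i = 4*4^i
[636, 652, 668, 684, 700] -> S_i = 636 + 16*i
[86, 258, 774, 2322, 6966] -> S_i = 86*3^i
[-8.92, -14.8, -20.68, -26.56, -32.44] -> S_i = -8.92 + -5.88*i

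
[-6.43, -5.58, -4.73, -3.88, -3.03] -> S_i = -6.43 + 0.85*i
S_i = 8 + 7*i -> [8, 15, 22, 29, 36]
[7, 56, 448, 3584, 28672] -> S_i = 7*8^i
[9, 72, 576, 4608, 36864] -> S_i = 9*8^i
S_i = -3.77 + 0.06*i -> [-3.77, -3.71, -3.65, -3.59, -3.53]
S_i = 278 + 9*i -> [278, 287, 296, 305, 314]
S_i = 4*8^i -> [4, 32, 256, 2048, 16384]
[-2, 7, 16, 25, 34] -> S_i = -2 + 9*i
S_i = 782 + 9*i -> [782, 791, 800, 809, 818]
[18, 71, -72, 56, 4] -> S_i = Random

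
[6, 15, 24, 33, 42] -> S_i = 6 + 9*i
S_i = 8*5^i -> [8, 40, 200, 1000, 5000]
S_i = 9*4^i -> [9, 36, 144, 576, 2304]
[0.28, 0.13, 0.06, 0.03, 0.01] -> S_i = 0.28*0.47^i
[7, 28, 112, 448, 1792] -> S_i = 7*4^i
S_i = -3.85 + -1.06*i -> [-3.85, -4.91, -5.97, -7.03, -8.09]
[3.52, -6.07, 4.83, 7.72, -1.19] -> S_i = Random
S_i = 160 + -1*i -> [160, 159, 158, 157, 156]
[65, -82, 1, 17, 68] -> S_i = Random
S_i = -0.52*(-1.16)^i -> [-0.52, 0.6, -0.7, 0.81, -0.94]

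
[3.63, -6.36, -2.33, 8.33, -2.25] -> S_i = Random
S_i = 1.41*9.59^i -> [1.41, 13.52, 129.68, 1243.58, 11925.97]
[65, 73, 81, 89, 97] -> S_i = 65 + 8*i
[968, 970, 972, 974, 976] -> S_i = 968 + 2*i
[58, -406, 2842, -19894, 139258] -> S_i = 58*-7^i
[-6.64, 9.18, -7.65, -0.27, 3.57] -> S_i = Random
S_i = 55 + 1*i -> [55, 56, 57, 58, 59]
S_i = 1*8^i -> [1, 8, 64, 512, 4096]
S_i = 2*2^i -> [2, 4, 8, 16, 32]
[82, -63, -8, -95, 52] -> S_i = Random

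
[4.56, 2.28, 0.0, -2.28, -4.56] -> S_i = 4.56 + -2.28*i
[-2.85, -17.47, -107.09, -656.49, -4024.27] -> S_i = -2.85*6.13^i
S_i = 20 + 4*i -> [20, 24, 28, 32, 36]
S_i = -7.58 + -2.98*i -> [-7.58, -10.56, -13.54, -16.52, -19.5]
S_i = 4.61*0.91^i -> [4.61, 4.2, 3.82, 3.47, 3.16]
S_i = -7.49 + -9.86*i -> [-7.49, -17.35, -27.21, -37.07, -46.93]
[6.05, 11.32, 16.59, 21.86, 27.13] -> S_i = 6.05 + 5.27*i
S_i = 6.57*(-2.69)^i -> [6.57, -17.67, 47.54, -127.89, 344.01]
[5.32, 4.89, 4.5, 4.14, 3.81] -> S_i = 5.32*0.92^i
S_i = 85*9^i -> [85, 765, 6885, 61965, 557685]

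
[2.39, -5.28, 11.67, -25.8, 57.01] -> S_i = 2.39*(-2.21)^i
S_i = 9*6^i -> [9, 54, 324, 1944, 11664]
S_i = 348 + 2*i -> [348, 350, 352, 354, 356]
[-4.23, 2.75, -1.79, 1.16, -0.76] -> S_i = -4.23*(-0.65)^i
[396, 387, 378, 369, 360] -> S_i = 396 + -9*i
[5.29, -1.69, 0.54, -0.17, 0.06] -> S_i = 5.29*(-0.32)^i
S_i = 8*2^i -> [8, 16, 32, 64, 128]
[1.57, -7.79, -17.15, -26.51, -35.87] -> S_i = 1.57 + -9.36*i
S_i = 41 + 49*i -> [41, 90, 139, 188, 237]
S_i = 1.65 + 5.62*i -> [1.65, 7.27, 12.89, 18.51, 24.13]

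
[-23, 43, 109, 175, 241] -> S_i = -23 + 66*i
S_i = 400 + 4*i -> [400, 404, 408, 412, 416]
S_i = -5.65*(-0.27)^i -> [-5.65, 1.53, -0.41, 0.11, -0.03]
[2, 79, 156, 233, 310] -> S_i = 2 + 77*i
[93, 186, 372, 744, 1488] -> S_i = 93*2^i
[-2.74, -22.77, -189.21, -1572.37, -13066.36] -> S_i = -2.74*8.31^i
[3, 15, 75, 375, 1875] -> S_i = 3*5^i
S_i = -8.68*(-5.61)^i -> [-8.68, 48.69, -273.18, 1532.53, -8597.48]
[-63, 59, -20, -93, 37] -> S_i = Random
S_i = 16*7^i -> [16, 112, 784, 5488, 38416]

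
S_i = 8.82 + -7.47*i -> [8.82, 1.35, -6.12, -13.59, -21.06]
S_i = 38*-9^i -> [38, -342, 3078, -27702, 249318]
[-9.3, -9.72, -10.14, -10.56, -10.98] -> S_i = -9.30 + -0.42*i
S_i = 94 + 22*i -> [94, 116, 138, 160, 182]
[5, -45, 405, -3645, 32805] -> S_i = 5*-9^i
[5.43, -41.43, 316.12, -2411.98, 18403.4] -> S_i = 5.43*(-7.63)^i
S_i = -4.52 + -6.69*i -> [-4.52, -11.21, -17.9, -24.59, -31.28]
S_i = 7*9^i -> [7, 63, 567, 5103, 45927]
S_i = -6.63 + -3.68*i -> [-6.63, -10.31, -13.99, -17.67, -21.35]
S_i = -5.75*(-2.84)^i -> [-5.75, 16.33, -46.38, 131.71, -374.06]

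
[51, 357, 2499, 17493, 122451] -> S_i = 51*7^i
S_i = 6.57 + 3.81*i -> [6.57, 10.38, 14.19, 18.0, 21.81]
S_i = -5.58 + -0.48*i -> [-5.58, -6.06, -6.54, -7.02, -7.5]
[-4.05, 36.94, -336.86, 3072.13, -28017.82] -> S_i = -4.05*(-9.12)^i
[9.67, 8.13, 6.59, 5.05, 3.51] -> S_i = 9.67 + -1.54*i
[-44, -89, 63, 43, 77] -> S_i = Random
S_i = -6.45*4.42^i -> [-6.45, -28.51, -126.01, -556.96, -2461.78]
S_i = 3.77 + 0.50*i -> [3.77, 4.27, 4.77, 5.27, 5.77]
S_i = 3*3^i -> [3, 9, 27, 81, 243]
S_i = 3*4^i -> [3, 12, 48, 192, 768]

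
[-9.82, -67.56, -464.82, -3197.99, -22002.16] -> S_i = -9.82*6.88^i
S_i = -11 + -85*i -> [-11, -96, -181, -266, -351]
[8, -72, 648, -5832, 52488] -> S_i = 8*-9^i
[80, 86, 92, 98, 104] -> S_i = 80 + 6*i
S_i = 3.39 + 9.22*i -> [3.39, 12.61, 21.83, 31.05, 40.27]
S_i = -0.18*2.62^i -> [-0.18, -0.47, -1.24, -3.24, -8.48]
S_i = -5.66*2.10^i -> [-5.66, -11.89, -24.96, -52.42, -110.08]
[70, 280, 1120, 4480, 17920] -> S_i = 70*4^i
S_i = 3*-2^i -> [3, -6, 12, -24, 48]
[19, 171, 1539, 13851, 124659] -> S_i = 19*9^i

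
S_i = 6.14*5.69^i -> [6.14, 34.94, 198.79, 1131.11, 6436.02]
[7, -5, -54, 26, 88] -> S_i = Random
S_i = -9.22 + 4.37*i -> [-9.22, -4.85, -0.48, 3.89, 8.26]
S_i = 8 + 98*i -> [8, 106, 204, 302, 400]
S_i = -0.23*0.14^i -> [-0.23, -0.03, -0.0, -0.0, -0.0]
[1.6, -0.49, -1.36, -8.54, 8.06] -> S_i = Random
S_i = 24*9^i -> [24, 216, 1944, 17496, 157464]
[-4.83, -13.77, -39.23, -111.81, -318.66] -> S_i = -4.83*2.85^i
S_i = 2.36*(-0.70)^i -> [2.36, -1.65, 1.16, -0.81, 0.57]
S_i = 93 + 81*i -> [93, 174, 255, 336, 417]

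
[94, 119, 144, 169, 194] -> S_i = 94 + 25*i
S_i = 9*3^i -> [9, 27, 81, 243, 729]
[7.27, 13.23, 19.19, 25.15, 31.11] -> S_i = 7.27 + 5.96*i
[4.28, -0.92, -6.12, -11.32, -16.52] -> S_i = 4.28 + -5.20*i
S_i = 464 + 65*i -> [464, 529, 594, 659, 724]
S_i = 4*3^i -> [4, 12, 36, 108, 324]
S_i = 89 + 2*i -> [89, 91, 93, 95, 97]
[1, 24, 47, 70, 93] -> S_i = 1 + 23*i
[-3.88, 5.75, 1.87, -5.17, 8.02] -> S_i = Random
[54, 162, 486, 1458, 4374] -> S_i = 54*3^i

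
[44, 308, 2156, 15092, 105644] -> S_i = 44*7^i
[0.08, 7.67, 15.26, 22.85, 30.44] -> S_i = 0.08 + 7.59*i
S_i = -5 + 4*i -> [-5, -1, 3, 7, 11]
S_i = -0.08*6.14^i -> [-0.08, -0.49, -3.02, -18.52, -113.7]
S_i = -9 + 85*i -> [-9, 76, 161, 246, 331]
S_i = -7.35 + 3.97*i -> [-7.35, -3.38, 0.59, 4.56, 8.53]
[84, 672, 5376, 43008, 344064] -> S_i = 84*8^i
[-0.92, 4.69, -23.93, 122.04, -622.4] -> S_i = -0.92*(-5.10)^i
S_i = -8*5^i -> [-8, -40, -200, -1000, -5000]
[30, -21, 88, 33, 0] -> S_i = Random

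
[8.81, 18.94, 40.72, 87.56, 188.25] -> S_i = 8.81*2.15^i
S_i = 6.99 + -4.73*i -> [6.99, 2.26, -2.47, -7.2, -11.93]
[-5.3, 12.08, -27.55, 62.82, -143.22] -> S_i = -5.30*(-2.28)^i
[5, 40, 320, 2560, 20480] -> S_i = 5*8^i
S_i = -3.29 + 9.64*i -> [-3.29, 6.35, 15.99, 25.63, 35.27]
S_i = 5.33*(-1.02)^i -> [5.33, -5.44, 5.55, -5.66, 5.77]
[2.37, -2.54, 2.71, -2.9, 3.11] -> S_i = 2.37*(-1.07)^i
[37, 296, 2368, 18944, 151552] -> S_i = 37*8^i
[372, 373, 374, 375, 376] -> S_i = 372 + 1*i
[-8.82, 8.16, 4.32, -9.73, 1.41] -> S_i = Random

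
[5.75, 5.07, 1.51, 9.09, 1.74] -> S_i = Random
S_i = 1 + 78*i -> [1, 79, 157, 235, 313]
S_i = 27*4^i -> [27, 108, 432, 1728, 6912]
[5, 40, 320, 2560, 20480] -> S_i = 5*8^i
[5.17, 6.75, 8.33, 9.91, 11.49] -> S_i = 5.17 + 1.58*i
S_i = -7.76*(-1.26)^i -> [-7.76, 9.78, -12.32, 15.52, -19.56]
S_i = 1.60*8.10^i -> [1.6, 12.96, 104.98, 850.31, 6887.48]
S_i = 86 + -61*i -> [86, 25, -36, -97, -158]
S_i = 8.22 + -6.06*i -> [8.22, 2.16, -3.9, -9.96, -16.02]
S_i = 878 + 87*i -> [878, 965, 1052, 1139, 1226]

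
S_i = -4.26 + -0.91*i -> [-4.26, -5.17, -6.08, -6.99, -7.9]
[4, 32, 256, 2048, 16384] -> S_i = 4*8^i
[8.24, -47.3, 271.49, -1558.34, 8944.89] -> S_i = 8.24*(-5.74)^i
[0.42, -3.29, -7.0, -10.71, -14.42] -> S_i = 0.42 + -3.71*i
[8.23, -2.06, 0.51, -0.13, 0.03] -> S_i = 8.23*(-0.25)^i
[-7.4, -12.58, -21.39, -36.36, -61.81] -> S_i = -7.40*1.70^i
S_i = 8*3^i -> [8, 24, 72, 216, 648]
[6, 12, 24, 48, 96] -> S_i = 6*2^i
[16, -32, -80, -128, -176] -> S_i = 16 + -48*i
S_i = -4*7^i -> [-4, -28, -196, -1372, -9604]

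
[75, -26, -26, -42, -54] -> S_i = Random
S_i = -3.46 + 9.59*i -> [-3.46, 6.13, 15.72, 25.31, 34.9]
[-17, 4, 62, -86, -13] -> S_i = Random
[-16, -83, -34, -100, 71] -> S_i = Random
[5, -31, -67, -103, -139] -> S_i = 5 + -36*i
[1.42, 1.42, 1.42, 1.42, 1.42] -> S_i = 1.42*1.00^i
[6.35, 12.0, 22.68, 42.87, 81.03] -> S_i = 6.35*1.89^i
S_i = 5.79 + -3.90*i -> [5.79, 1.89, -2.01, -5.91, -9.81]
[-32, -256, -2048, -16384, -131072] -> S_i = -32*8^i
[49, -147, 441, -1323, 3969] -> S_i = 49*-3^i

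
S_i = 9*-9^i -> [9, -81, 729, -6561, 59049]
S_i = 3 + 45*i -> [3, 48, 93, 138, 183]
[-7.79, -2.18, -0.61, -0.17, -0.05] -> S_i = -7.79*0.28^i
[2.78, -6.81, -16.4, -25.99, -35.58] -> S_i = 2.78 + -9.59*i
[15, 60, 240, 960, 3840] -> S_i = 15*4^i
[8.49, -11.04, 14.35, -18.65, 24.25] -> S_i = 8.49*(-1.30)^i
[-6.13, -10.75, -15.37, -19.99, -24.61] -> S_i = -6.13 + -4.62*i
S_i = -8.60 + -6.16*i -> [-8.6, -14.76, -20.92, -27.08, -33.24]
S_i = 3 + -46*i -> [3, -43, -89, -135, -181]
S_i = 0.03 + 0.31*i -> [0.03, 0.34, 0.65, 0.96, 1.27]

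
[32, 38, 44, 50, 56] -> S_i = 32 + 6*i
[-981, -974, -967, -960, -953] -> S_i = -981 + 7*i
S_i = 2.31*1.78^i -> [2.31, 4.11, 7.32, 13.03, 23.19]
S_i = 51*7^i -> [51, 357, 2499, 17493, 122451]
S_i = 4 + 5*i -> [4, 9, 14, 19, 24]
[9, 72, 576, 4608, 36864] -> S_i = 9*8^i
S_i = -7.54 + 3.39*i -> [-7.54, -4.15, -0.76, 2.63, 6.02]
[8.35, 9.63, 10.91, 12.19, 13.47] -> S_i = 8.35 + 1.28*i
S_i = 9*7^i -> [9, 63, 441, 3087, 21609]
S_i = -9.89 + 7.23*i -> [-9.89, -2.66, 4.57, 11.8, 19.03]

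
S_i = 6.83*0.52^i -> [6.83, 3.55, 1.85, 0.96, 0.5]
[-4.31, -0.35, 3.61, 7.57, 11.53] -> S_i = -4.31 + 3.96*i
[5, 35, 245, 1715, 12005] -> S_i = 5*7^i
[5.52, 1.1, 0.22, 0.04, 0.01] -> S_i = 5.52*0.20^i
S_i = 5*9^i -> [5, 45, 405, 3645, 32805]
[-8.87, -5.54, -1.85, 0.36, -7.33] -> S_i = Random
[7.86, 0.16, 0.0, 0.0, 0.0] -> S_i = 7.86*0.02^i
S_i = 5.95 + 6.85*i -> [5.95, 12.8, 19.65, 26.5, 33.35]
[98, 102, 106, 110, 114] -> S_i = 98 + 4*i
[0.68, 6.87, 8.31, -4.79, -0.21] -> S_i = Random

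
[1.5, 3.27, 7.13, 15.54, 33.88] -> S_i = 1.50*2.18^i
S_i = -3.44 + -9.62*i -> [-3.44, -13.06, -22.68, -32.3, -41.92]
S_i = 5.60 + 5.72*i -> [5.6, 11.32, 17.04, 22.76, 28.48]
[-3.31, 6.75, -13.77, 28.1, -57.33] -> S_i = -3.31*(-2.04)^i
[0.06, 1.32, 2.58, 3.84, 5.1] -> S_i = 0.06 + 1.26*i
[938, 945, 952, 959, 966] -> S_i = 938 + 7*i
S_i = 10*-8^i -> [10, -80, 640, -5120, 40960]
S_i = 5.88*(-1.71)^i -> [5.88, -10.05, 17.19, -29.4, 50.28]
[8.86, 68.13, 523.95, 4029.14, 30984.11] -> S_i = 8.86*7.69^i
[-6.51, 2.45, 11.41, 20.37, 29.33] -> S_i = -6.51 + 8.96*i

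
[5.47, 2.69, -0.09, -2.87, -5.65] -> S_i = 5.47 + -2.78*i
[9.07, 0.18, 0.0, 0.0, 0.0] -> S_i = 9.07*0.02^i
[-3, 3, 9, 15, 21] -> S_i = -3 + 6*i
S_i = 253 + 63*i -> [253, 316, 379, 442, 505]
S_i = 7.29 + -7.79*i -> [7.29, -0.5, -8.29, -16.08, -23.87]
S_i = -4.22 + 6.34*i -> [-4.22, 2.12, 8.46, 14.8, 21.14]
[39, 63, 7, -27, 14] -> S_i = Random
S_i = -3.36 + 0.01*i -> [-3.36, -3.35, -3.34, -3.33, -3.32]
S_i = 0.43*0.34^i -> [0.43, 0.15, 0.05, 0.02, 0.01]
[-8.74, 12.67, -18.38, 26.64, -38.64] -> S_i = -8.74*(-1.45)^i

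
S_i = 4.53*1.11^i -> [4.53, 5.03, 5.58, 6.2, 6.88]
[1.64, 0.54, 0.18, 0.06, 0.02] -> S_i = 1.64*0.33^i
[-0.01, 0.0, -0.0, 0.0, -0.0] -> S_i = -0.01*(-0.26)^i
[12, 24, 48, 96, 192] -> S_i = 12*2^i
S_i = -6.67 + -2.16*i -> [-6.67, -8.83, -10.99, -13.15, -15.31]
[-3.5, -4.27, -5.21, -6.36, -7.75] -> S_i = -3.50*1.22^i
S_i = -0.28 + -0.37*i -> [-0.28, -0.65, -1.02, -1.39, -1.76]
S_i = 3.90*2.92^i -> [3.9, 11.39, 33.25, 97.1, 283.53]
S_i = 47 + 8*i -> [47, 55, 63, 71, 79]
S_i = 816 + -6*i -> [816, 810, 804, 798, 792]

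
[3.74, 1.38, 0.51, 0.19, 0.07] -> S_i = 3.74*0.37^i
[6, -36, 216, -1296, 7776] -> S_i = 6*-6^i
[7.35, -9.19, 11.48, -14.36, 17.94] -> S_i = 7.35*(-1.25)^i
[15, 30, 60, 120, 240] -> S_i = 15*2^i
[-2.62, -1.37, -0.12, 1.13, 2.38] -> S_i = -2.62 + 1.25*i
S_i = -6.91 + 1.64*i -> [-6.91, -5.27, -3.63, -1.99, -0.35]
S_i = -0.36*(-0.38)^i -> [-0.36, 0.14, -0.05, 0.02, -0.01]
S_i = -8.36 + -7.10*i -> [-8.36, -15.46, -22.56, -29.66, -36.76]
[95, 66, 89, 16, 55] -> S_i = Random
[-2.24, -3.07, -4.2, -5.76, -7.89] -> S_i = -2.24*1.37^i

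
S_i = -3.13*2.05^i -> [-3.13, -6.42, -13.15, -26.97, -55.28]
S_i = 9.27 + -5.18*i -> [9.27, 4.09, -1.09, -6.27, -11.45]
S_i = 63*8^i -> [63, 504, 4032, 32256, 258048]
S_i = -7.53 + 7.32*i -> [-7.53, -0.21, 7.11, 14.43, 21.75]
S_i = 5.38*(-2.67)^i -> [5.38, -14.36, 38.35, -102.4, 273.42]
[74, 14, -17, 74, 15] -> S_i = Random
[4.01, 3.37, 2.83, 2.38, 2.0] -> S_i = 4.01*0.84^i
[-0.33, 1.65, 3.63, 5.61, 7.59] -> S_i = -0.33 + 1.98*i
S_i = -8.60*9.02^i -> [-8.6, -77.57, -699.7, -6311.29, -56927.83]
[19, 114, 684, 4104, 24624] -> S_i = 19*6^i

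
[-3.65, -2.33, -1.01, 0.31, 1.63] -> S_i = -3.65 + 1.32*i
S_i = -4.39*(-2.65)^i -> [-4.39, 11.63, -30.83, 81.7, -216.5]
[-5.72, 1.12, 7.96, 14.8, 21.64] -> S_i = -5.72 + 6.84*i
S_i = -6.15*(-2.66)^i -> [-6.15, 16.36, -43.51, 115.75, -307.89]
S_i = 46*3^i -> [46, 138, 414, 1242, 3726]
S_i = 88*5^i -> [88, 440, 2200, 11000, 55000]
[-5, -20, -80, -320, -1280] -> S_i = -5*4^i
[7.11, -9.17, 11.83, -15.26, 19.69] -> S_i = 7.11*(-1.29)^i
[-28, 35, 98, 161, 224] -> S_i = -28 + 63*i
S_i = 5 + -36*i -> [5, -31, -67, -103, -139]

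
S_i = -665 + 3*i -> [-665, -662, -659, -656, -653]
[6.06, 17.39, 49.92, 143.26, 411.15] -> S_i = 6.06*2.87^i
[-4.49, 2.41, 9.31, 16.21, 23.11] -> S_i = -4.49 + 6.90*i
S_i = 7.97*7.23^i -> [7.97, 57.62, 416.62, 3012.13, 21777.67]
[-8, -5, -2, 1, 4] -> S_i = -8 + 3*i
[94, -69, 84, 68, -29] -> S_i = Random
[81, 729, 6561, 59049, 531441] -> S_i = 81*9^i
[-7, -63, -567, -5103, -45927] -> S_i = -7*9^i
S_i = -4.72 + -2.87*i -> [-4.72, -7.59, -10.46, -13.33, -16.2]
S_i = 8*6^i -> [8, 48, 288, 1728, 10368]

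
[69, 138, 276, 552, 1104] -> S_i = 69*2^i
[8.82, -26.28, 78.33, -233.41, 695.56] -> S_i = 8.82*(-2.98)^i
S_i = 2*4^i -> [2, 8, 32, 128, 512]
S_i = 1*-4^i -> [1, -4, 16, -64, 256]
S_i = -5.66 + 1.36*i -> [-5.66, -4.3, -2.94, -1.58, -0.22]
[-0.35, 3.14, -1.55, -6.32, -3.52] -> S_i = Random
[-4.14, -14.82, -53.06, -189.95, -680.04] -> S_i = -4.14*3.58^i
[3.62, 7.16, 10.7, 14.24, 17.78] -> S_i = 3.62 + 3.54*i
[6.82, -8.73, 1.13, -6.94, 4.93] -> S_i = Random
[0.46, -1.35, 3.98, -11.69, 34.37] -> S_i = 0.46*(-2.94)^i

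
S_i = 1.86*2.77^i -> [1.86, 5.15, 14.27, 39.53, 109.5]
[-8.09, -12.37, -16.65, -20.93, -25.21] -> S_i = -8.09 + -4.28*i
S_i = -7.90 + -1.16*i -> [-7.9, -9.06, -10.22, -11.38, -12.54]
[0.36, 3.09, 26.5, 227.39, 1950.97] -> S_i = 0.36*8.58^i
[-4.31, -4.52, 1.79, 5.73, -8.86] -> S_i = Random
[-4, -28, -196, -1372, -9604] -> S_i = -4*7^i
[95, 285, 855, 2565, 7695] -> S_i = 95*3^i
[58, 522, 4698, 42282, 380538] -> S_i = 58*9^i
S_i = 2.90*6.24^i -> [2.9, 18.1, 112.92, 704.61, 4396.8]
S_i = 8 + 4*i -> [8, 12, 16, 20, 24]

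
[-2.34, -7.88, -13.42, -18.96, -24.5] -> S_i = -2.34 + -5.54*i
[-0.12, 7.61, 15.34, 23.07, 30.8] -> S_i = -0.12 + 7.73*i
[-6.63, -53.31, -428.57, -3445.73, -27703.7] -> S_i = -6.63*8.04^i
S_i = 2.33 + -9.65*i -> [2.33, -7.32, -16.97, -26.62, -36.27]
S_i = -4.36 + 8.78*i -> [-4.36, 4.42, 13.2, 21.98, 30.76]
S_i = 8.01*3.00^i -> [8.01, 24.03, 72.09, 216.27, 648.81]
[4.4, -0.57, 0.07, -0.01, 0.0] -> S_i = 4.40*(-0.13)^i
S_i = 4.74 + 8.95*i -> [4.74, 13.69, 22.64, 31.59, 40.54]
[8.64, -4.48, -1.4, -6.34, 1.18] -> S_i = Random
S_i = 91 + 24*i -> [91, 115, 139, 163, 187]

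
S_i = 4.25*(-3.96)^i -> [4.25, -16.83, 66.65, -263.92, 1045.13]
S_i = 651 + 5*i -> [651, 656, 661, 666, 671]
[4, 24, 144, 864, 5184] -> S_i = 4*6^i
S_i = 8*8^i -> [8, 64, 512, 4096, 32768]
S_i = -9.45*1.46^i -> [-9.45, -13.8, -20.14, -29.41, -42.94]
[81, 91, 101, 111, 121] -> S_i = 81 + 10*i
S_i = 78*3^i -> [78, 234, 702, 2106, 6318]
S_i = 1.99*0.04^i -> [1.99, 0.08, 0.0, 0.0, 0.0]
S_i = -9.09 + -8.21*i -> [-9.09, -17.3, -25.51, -33.72, -41.93]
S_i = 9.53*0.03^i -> [9.53, 0.29, 0.01, 0.0, 0.0]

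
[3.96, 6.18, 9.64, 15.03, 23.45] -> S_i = 3.96*1.56^i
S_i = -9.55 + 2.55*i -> [-9.55, -7.0, -4.45, -1.9, 0.65]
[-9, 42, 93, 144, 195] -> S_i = -9 + 51*i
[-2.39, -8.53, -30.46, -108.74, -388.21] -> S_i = -2.39*3.57^i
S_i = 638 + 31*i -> [638, 669, 700, 731, 762]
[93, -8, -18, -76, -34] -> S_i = Random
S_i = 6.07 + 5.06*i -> [6.07, 11.13, 16.19, 21.25, 26.31]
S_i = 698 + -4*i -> [698, 694, 690, 686, 682]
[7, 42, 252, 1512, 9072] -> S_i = 7*6^i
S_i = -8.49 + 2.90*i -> [-8.49, -5.59, -2.69, 0.21, 3.11]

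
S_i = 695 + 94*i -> [695, 789, 883, 977, 1071]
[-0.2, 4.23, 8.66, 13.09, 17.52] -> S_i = -0.20 + 4.43*i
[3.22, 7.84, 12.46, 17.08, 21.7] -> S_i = 3.22 + 4.62*i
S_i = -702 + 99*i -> [-702, -603, -504, -405, -306]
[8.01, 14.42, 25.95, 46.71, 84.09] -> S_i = 8.01*1.80^i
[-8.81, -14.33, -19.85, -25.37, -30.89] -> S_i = -8.81 + -5.52*i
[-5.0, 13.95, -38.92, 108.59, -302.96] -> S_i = -5.00*(-2.79)^i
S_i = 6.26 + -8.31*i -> [6.26, -2.05, -10.36, -18.67, -26.98]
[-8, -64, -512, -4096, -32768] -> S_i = -8*8^i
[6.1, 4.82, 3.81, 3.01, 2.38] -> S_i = 6.10*0.79^i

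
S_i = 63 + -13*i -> [63, 50, 37, 24, 11]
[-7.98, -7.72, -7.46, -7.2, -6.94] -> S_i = -7.98 + 0.26*i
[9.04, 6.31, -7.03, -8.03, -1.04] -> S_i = Random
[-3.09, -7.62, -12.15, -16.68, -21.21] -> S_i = -3.09 + -4.53*i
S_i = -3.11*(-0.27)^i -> [-3.11, 0.84, -0.23, 0.06, -0.02]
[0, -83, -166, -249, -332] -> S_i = 0 + -83*i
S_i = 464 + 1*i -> [464, 465, 466, 467, 468]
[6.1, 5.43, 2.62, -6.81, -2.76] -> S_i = Random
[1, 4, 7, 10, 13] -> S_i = 1 + 3*i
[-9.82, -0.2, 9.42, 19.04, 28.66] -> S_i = -9.82 + 9.62*i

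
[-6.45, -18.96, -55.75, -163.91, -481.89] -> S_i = -6.45*2.94^i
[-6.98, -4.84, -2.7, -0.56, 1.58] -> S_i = -6.98 + 2.14*i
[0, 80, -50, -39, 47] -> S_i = Random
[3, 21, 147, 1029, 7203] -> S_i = 3*7^i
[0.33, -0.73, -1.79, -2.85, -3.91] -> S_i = 0.33 + -1.06*i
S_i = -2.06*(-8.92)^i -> [-2.06, 18.38, -163.91, 1462.05, -13041.47]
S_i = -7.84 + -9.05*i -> [-7.84, -16.89, -25.94, -34.99, -44.04]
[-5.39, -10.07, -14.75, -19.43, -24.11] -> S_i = -5.39 + -4.68*i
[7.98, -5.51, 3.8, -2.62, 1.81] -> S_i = 7.98*(-0.69)^i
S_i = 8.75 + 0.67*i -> [8.75, 9.42, 10.09, 10.76, 11.43]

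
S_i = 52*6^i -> [52, 312, 1872, 11232, 67392]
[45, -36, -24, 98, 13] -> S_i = Random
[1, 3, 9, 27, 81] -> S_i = 1*3^i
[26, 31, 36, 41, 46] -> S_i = 26 + 5*i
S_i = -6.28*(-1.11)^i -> [-6.28, 6.97, -7.74, 8.59, -9.53]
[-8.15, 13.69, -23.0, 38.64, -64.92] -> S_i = -8.15*(-1.68)^i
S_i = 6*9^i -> [6, 54, 486, 4374, 39366]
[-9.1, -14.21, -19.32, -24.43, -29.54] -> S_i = -9.10 + -5.11*i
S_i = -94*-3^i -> [-94, 282, -846, 2538, -7614]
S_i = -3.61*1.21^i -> [-3.61, -4.37, -5.29, -6.4, -7.74]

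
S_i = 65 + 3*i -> [65, 68, 71, 74, 77]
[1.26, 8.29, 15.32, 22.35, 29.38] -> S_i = 1.26 + 7.03*i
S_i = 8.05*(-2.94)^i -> [8.05, -23.67, 69.58, -204.57, 601.43]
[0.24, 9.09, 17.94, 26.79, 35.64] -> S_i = 0.24 + 8.85*i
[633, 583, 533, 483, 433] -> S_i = 633 + -50*i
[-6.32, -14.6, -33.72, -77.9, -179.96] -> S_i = -6.32*2.31^i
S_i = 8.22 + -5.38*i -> [8.22, 2.84, -2.54, -7.92, -13.3]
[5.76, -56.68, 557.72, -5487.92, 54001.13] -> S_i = 5.76*(-9.84)^i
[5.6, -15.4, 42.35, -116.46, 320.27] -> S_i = 5.60*(-2.75)^i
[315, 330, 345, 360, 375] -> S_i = 315 + 15*i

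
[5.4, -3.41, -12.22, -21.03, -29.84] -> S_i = 5.40 + -8.81*i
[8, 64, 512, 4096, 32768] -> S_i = 8*8^i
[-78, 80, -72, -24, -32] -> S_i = Random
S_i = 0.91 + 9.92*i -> [0.91, 10.83, 20.75, 30.67, 40.59]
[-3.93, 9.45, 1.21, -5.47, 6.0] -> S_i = Random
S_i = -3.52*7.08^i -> [-3.52, -24.92, -176.44, -1249.23, -8844.55]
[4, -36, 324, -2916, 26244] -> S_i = 4*-9^i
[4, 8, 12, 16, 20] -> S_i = 4 + 4*i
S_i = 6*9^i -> [6, 54, 486, 4374, 39366]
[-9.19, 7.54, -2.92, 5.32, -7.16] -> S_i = Random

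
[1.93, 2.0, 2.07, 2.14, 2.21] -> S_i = 1.93 + 0.07*i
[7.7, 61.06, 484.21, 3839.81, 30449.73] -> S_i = 7.70*7.93^i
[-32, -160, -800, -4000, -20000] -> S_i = -32*5^i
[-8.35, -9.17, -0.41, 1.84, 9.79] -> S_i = Random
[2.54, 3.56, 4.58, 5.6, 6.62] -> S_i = 2.54 + 1.02*i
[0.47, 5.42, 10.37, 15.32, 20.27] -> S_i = 0.47 + 4.95*i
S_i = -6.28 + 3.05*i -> [-6.28, -3.23, -0.18, 2.87, 5.92]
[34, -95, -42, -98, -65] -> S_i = Random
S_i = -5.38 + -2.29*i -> [-5.38, -7.67, -9.96, -12.25, -14.54]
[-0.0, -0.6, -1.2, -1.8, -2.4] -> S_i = -0.00 + -0.60*i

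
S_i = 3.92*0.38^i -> [3.92, 1.49, 0.57, 0.22, 0.08]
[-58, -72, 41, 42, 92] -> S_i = Random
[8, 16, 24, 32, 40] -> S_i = 8 + 8*i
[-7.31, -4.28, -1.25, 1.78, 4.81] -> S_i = -7.31 + 3.03*i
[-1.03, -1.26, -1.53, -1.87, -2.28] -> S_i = -1.03*1.22^i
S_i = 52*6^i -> [52, 312, 1872, 11232, 67392]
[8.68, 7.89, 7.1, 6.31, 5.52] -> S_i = 8.68 + -0.79*i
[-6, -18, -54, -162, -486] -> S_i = -6*3^i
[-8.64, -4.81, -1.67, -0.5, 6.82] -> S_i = Random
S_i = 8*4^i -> [8, 32, 128, 512, 2048]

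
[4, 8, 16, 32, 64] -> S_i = 4*2^i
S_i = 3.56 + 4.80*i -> [3.56, 8.36, 13.16, 17.96, 22.76]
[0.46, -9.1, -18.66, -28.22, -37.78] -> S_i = 0.46 + -9.56*i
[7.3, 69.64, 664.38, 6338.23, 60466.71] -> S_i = 7.30*9.54^i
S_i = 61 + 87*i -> [61, 148, 235, 322, 409]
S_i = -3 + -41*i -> [-3, -44, -85, -126, -167]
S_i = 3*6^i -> [3, 18, 108, 648, 3888]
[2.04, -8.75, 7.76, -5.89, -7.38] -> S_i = Random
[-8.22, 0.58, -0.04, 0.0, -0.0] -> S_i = -8.22*(-0.07)^i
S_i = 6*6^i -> [6, 36, 216, 1296, 7776]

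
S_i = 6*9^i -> [6, 54, 486, 4374, 39366]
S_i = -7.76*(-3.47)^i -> [-7.76, 26.93, -93.44, 324.23, -1125.07]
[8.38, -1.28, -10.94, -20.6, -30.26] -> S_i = 8.38 + -9.66*i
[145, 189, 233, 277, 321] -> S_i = 145 + 44*i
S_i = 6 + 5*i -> [6, 11, 16, 21, 26]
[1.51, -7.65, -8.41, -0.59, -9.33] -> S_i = Random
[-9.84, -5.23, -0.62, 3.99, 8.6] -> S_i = -9.84 + 4.61*i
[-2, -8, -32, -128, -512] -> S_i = -2*4^i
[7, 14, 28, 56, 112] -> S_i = 7*2^i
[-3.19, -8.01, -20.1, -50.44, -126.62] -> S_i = -3.19*2.51^i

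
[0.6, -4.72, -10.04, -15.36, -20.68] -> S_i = 0.60 + -5.32*i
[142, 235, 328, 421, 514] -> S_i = 142 + 93*i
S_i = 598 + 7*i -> [598, 605, 612, 619, 626]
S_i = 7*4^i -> [7, 28, 112, 448, 1792]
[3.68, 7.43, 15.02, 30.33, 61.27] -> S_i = 3.68*2.02^i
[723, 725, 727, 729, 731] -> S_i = 723 + 2*i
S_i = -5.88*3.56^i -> [-5.88, -20.93, -74.52, -265.29, -944.45]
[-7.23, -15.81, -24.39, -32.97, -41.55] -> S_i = -7.23 + -8.58*i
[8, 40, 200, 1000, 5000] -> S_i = 8*5^i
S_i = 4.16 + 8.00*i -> [4.16, 12.16, 20.16, 28.16, 36.16]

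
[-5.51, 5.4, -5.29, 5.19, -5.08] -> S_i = -5.51*(-0.98)^i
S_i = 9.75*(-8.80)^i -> [9.75, -85.8, 755.04, -6644.35, 58470.3]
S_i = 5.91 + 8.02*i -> [5.91, 13.93, 21.95, 29.97, 37.99]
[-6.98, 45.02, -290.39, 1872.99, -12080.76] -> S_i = -6.98*(-6.45)^i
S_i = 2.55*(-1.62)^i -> [2.55, -4.13, 6.69, -10.84, 17.56]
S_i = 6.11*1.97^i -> [6.11, 12.04, 23.71, 46.71, 92.03]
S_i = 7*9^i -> [7, 63, 567, 5103, 45927]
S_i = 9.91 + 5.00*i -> [9.91, 14.91, 19.91, 24.91, 29.91]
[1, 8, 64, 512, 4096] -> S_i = 1*8^i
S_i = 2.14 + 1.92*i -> [2.14, 4.06, 5.98, 7.9, 9.82]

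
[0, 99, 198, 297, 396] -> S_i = 0 + 99*i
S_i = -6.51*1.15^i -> [-6.51, -7.49, -8.61, -9.9, -11.39]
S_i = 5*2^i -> [5, 10, 20, 40, 80]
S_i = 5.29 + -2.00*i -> [5.29, 3.29, 1.29, -0.71, -2.71]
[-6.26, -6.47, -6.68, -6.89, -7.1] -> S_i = -6.26 + -0.21*i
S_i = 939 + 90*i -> [939, 1029, 1119, 1209, 1299]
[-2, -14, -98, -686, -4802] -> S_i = -2*7^i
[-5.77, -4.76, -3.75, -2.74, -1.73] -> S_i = -5.77 + 1.01*i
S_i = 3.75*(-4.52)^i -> [3.75, -16.95, 76.61, -346.3, 1565.25]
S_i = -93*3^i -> [-93, -279, -837, -2511, -7533]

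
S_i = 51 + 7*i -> [51, 58, 65, 72, 79]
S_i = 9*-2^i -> [9, -18, 36, -72, 144]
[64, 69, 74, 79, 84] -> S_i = 64 + 5*i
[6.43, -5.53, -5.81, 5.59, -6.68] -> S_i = Random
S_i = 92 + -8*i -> [92, 84, 76, 68, 60]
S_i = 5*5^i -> [5, 25, 125, 625, 3125]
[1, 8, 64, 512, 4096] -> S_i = 1*8^i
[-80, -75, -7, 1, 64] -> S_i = Random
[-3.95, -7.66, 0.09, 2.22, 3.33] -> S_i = Random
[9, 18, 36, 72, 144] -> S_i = 9*2^i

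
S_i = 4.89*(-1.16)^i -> [4.89, -5.67, 6.58, -7.63, 8.85]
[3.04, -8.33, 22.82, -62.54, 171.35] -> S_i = 3.04*(-2.74)^i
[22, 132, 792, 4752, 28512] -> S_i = 22*6^i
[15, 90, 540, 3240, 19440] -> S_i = 15*6^i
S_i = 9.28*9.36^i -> [9.28, 86.86, 813.02, 7609.84, 71228.1]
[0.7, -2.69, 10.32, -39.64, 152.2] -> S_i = 0.70*(-3.84)^i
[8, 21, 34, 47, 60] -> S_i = 8 + 13*i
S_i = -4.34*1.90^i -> [-4.34, -8.25, -15.67, -29.77, -56.56]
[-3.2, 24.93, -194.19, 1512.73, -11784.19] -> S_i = -3.20*(-7.79)^i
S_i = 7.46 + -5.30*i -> [7.46, 2.16, -3.14, -8.44, -13.74]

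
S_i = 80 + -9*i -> [80, 71, 62, 53, 44]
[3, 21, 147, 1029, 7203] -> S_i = 3*7^i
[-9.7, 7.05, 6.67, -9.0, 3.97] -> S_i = Random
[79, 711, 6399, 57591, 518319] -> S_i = 79*9^i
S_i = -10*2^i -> [-10, -20, -40, -80, -160]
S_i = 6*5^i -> [6, 30, 150, 750, 3750]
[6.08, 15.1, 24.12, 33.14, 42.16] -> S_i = 6.08 + 9.02*i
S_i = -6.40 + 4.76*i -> [-6.4, -1.64, 3.12, 7.88, 12.64]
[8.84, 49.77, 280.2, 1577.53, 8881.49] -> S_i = 8.84*5.63^i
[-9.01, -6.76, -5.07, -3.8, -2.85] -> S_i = -9.01*0.75^i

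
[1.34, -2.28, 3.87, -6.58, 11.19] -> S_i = 1.34*(-1.70)^i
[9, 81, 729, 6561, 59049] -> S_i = 9*9^i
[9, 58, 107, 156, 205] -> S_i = 9 + 49*i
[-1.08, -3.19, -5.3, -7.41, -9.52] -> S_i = -1.08 + -2.11*i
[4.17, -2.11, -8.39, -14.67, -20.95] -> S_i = 4.17 + -6.28*i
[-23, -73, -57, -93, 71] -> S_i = Random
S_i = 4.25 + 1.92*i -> [4.25, 6.17, 8.09, 10.01, 11.93]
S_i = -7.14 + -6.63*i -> [-7.14, -13.77, -20.4, -27.03, -33.66]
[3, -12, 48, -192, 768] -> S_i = 3*-4^i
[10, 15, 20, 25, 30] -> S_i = 10 + 5*i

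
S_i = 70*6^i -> [70, 420, 2520, 15120, 90720]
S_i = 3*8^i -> [3, 24, 192, 1536, 12288]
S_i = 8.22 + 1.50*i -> [8.22, 9.72, 11.22, 12.72, 14.22]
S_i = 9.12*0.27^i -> [9.12, 2.46, 0.66, 0.18, 0.05]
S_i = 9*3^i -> [9, 27, 81, 243, 729]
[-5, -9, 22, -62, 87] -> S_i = Random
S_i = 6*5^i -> [6, 30, 150, 750, 3750]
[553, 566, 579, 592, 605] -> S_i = 553 + 13*i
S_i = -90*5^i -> [-90, -450, -2250, -11250, -56250]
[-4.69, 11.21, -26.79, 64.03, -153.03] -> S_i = -4.69*(-2.39)^i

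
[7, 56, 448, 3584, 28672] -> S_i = 7*8^i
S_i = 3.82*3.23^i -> [3.82, 12.34, 39.85, 128.73, 415.79]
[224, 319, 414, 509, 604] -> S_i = 224 + 95*i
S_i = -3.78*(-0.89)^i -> [-3.78, 3.36, -2.99, 2.66, -2.37]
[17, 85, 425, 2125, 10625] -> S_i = 17*5^i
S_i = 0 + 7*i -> [0, 7, 14, 21, 28]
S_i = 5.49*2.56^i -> [5.49, 14.05, 35.98, 92.11, 235.79]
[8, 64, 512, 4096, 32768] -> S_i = 8*8^i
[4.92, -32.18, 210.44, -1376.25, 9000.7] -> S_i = 4.92*(-6.54)^i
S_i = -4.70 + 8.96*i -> [-4.7, 4.26, 13.22, 22.18, 31.14]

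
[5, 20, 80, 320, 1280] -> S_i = 5*4^i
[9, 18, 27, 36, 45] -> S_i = 9 + 9*i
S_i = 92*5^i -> [92, 460, 2300, 11500, 57500]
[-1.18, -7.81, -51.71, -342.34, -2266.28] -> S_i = -1.18*6.62^i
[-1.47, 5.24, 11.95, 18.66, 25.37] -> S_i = -1.47 + 6.71*i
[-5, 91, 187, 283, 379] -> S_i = -5 + 96*i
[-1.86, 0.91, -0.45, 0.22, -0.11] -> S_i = -1.86*(-0.49)^i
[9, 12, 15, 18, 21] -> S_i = 9 + 3*i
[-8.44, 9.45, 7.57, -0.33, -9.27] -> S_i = Random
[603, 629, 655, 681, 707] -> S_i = 603 + 26*i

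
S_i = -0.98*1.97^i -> [-0.98, -1.93, -3.8, -7.49, -14.76]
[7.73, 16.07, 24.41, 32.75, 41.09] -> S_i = 7.73 + 8.34*i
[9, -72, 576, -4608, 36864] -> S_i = 9*-8^i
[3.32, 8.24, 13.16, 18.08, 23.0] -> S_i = 3.32 + 4.92*i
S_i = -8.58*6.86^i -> [-8.58, -58.86, -403.77, -2769.87, -19001.32]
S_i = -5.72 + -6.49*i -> [-5.72, -12.21, -18.7, -25.19, -31.68]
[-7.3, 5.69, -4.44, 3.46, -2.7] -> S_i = -7.30*(-0.78)^i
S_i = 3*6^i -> [3, 18, 108, 648, 3888]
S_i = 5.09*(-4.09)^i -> [5.09, -20.82, 85.15, -348.25, 1424.33]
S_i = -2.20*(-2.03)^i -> [-2.2, 4.47, -9.07, 18.4, -37.36]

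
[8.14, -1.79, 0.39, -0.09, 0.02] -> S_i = 8.14*(-0.22)^i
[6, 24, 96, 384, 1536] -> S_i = 6*4^i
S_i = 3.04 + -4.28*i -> [3.04, -1.24, -5.52, -9.8, -14.08]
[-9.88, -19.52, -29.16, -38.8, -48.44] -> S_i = -9.88 + -9.64*i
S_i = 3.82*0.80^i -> [3.82, 3.06, 2.44, 1.96, 1.56]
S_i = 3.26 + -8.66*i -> [3.26, -5.4, -14.06, -22.72, -31.38]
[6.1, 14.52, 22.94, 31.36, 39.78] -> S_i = 6.10 + 8.42*i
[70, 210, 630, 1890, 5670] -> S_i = 70*3^i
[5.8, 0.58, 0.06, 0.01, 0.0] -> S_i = 5.80*0.10^i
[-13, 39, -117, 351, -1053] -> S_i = -13*-3^i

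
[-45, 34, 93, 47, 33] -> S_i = Random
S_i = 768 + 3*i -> [768, 771, 774, 777, 780]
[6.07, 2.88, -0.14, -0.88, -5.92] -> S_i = Random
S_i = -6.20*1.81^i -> [-6.2, -11.22, -20.31, -36.76, -66.54]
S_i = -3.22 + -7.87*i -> [-3.22, -11.09, -18.96, -26.83, -34.7]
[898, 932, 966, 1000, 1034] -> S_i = 898 + 34*i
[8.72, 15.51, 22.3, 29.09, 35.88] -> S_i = 8.72 + 6.79*i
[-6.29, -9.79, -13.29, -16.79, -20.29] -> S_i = -6.29 + -3.50*i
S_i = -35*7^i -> [-35, -245, -1715, -12005, -84035]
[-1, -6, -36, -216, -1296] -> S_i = -1*6^i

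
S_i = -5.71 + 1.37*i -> [-5.71, -4.34, -2.97, -1.6, -0.23]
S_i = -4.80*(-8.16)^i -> [-4.8, 39.17, -319.61, 2608.02, -21281.48]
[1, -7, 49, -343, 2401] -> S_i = 1*-7^i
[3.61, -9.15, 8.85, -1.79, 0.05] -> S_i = Random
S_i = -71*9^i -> [-71, -639, -5751, -51759, -465831]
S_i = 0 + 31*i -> [0, 31, 62, 93, 124]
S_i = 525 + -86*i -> [525, 439, 353, 267, 181]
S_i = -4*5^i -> [-4, -20, -100, -500, -2500]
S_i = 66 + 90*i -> [66, 156, 246, 336, 426]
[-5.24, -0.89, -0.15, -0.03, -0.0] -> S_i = -5.24*0.17^i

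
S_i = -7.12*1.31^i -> [-7.12, -9.33, -12.22, -16.01, -20.97]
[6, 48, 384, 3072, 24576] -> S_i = 6*8^i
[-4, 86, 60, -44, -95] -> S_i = Random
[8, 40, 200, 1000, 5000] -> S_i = 8*5^i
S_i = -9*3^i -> [-9, -27, -81, -243, -729]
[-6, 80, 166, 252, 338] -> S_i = -6 + 86*i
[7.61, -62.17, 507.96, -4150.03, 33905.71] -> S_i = 7.61*(-8.17)^i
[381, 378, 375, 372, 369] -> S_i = 381 + -3*i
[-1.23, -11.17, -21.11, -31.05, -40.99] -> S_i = -1.23 + -9.94*i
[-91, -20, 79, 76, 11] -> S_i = Random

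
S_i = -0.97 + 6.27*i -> [-0.97, 5.3, 11.57, 17.84, 24.11]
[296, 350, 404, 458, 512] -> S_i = 296 + 54*i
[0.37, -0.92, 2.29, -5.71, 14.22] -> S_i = 0.37*(-2.49)^i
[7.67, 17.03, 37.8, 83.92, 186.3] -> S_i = 7.67*2.22^i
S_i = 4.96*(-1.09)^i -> [4.96, -5.41, 5.89, -6.42, 7.0]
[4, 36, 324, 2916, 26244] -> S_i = 4*9^i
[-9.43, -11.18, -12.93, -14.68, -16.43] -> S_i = -9.43 + -1.75*i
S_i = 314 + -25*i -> [314, 289, 264, 239, 214]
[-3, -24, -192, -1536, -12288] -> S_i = -3*8^i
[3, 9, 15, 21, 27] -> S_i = 3 + 6*i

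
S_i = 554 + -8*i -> [554, 546, 538, 530, 522]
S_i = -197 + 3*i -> [-197, -194, -191, -188, -185]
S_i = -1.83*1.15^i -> [-1.83, -2.1, -2.42, -2.78, -3.2]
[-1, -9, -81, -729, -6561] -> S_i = -1*9^i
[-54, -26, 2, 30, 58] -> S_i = -54 + 28*i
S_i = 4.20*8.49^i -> [4.2, 35.66, 302.74, 2570.23, 21821.27]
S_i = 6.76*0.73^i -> [6.76, 4.93, 3.6, 2.63, 1.92]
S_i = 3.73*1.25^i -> [3.73, 4.66, 5.83, 7.29, 9.11]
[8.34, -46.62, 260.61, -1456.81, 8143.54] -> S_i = 8.34*(-5.59)^i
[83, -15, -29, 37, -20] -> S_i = Random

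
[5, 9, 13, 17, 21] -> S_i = 5 + 4*i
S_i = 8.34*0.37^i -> [8.34, 3.09, 1.14, 0.42, 0.16]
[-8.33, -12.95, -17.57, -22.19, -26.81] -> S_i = -8.33 + -4.62*i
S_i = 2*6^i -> [2, 12, 72, 432, 2592]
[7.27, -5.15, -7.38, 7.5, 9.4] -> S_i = Random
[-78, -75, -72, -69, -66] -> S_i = -78 + 3*i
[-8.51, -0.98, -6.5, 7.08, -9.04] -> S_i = Random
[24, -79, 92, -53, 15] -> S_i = Random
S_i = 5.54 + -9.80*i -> [5.54, -4.26, -14.06, -23.86, -33.66]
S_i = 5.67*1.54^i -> [5.67, 8.73, 13.45, 20.71, 31.89]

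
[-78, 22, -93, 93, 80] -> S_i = Random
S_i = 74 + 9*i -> [74, 83, 92, 101, 110]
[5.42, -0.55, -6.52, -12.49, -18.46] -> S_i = 5.42 + -5.97*i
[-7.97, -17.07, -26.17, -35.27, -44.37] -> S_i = -7.97 + -9.10*i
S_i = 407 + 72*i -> [407, 479, 551, 623, 695]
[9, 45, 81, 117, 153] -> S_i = 9 + 36*i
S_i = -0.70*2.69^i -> [-0.7, -1.88, -5.07, -13.63, -36.65]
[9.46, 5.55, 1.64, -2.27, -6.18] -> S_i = 9.46 + -3.91*i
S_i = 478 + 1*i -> [478, 479, 480, 481, 482]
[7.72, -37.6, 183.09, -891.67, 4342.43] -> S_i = 7.72*(-4.87)^i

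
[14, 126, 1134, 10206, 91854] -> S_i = 14*9^i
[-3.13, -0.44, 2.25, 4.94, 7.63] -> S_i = -3.13 + 2.69*i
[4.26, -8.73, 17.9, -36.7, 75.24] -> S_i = 4.26*(-2.05)^i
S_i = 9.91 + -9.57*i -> [9.91, 0.34, -9.23, -18.8, -28.37]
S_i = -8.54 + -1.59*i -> [-8.54, -10.13, -11.72, -13.31, -14.9]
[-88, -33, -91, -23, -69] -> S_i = Random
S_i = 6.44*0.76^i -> [6.44, 4.89, 3.72, 2.83, 2.15]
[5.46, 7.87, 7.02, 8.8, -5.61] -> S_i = Random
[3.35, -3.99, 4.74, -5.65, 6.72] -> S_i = 3.35*(-1.19)^i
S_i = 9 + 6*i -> [9, 15, 21, 27, 33]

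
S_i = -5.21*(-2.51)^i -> [-5.21, 13.08, -32.82, 82.39, -206.79]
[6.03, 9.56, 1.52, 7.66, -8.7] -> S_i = Random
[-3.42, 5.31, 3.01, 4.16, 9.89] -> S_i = Random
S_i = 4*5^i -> [4, 20, 100, 500, 2500]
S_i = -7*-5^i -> [-7, 35, -175, 875, -4375]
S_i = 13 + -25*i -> [13, -12, -37, -62, -87]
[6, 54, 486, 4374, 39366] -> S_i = 6*9^i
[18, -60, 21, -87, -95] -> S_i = Random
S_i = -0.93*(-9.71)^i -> [-0.93, 9.03, -87.68, 851.41, -8267.23]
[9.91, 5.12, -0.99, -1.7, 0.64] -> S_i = Random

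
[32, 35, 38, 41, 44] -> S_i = 32 + 3*i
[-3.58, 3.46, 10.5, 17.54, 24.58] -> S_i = -3.58 + 7.04*i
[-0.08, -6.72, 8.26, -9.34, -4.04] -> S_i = Random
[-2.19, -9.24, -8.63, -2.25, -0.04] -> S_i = Random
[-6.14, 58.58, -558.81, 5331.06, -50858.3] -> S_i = -6.14*(-9.54)^i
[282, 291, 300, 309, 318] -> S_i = 282 + 9*i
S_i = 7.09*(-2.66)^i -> [7.09, -18.86, 50.17, -133.44, 354.95]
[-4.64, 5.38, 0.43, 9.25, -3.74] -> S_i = Random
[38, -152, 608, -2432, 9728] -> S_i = 38*-4^i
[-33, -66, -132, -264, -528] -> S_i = -33*2^i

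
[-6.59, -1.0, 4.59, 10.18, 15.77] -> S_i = -6.59 + 5.59*i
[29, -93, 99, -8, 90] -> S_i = Random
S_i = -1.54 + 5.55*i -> [-1.54, 4.01, 9.56, 15.11, 20.66]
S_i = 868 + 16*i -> [868, 884, 900, 916, 932]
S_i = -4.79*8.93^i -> [-4.79, -42.77, -381.98, -3411.06, -30460.8]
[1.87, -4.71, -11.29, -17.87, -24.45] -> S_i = 1.87 + -6.58*i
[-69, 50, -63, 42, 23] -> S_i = Random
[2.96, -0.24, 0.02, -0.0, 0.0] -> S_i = 2.96*(-0.08)^i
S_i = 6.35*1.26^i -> [6.35, 8.0, 10.08, 12.7, 16.01]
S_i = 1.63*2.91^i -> [1.63, 4.74, 13.8, 40.17, 116.89]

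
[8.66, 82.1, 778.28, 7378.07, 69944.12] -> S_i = 8.66*9.48^i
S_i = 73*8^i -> [73, 584, 4672, 37376, 299008]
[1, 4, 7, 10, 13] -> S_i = 1 + 3*i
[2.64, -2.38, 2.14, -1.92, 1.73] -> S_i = 2.64*(-0.90)^i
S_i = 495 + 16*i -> [495, 511, 527, 543, 559]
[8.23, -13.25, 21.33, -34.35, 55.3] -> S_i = 8.23*(-1.61)^i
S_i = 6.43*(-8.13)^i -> [6.43, -52.28, 425.0, -3455.27, 28091.39]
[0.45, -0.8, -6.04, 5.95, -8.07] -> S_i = Random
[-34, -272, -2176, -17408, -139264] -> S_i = -34*8^i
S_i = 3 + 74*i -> [3, 77, 151, 225, 299]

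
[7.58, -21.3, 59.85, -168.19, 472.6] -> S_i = 7.58*(-2.81)^i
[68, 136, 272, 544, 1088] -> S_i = 68*2^i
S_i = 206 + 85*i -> [206, 291, 376, 461, 546]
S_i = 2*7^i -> [2, 14, 98, 686, 4802]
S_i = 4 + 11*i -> [4, 15, 26, 37, 48]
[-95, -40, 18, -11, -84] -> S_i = Random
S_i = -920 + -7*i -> [-920, -927, -934, -941, -948]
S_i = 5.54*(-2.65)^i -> [5.54, -14.68, 38.9, -103.1, 273.21]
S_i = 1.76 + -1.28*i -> [1.76, 0.48, -0.8, -2.08, -3.36]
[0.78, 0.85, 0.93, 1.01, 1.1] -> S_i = 0.78*1.09^i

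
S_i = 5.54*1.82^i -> [5.54, 10.08, 18.35, 33.4, 60.78]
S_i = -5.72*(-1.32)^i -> [-5.72, 7.55, -9.97, 13.16, -17.37]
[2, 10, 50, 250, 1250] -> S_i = 2*5^i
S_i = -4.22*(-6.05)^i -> [-4.22, 25.53, -154.46, 934.5, -5653.72]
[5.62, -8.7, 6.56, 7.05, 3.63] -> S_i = Random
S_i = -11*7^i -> [-11, -77, -539, -3773, -26411]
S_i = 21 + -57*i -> [21, -36, -93, -150, -207]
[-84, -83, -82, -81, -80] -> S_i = -84 + 1*i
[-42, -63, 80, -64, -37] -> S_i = Random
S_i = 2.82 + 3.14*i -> [2.82, 5.96, 9.1, 12.24, 15.38]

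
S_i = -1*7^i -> [-1, -7, -49, -343, -2401]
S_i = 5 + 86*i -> [5, 91, 177, 263, 349]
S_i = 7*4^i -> [7, 28, 112, 448, 1792]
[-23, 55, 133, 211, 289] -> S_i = -23 + 78*i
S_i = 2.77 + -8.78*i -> [2.77, -6.01, -14.79, -23.57, -32.35]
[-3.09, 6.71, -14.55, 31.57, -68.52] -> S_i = -3.09*(-2.17)^i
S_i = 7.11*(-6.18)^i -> [7.11, -43.94, 271.55, -1678.17, 10371.07]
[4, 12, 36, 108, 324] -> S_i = 4*3^i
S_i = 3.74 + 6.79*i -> [3.74, 10.53, 17.32, 24.11, 30.9]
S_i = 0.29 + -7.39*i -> [0.29, -7.1, -14.49, -21.88, -29.27]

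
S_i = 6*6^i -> [6, 36, 216, 1296, 7776]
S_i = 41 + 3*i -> [41, 44, 47, 50, 53]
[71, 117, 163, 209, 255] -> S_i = 71 + 46*i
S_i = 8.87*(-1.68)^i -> [8.87, -14.9, 25.03, -42.06, 70.66]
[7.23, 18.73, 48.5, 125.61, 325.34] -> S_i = 7.23*2.59^i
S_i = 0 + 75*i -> [0, 75, 150, 225, 300]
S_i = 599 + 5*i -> [599, 604, 609, 614, 619]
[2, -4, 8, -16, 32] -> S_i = 2*-2^i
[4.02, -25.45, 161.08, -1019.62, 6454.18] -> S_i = 4.02*(-6.33)^i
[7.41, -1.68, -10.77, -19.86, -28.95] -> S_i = 7.41 + -9.09*i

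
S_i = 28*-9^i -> [28, -252, 2268, -20412, 183708]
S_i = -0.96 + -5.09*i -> [-0.96, -6.05, -11.14, -16.23, -21.32]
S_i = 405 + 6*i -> [405, 411, 417, 423, 429]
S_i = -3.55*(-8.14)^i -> [-3.55, 28.9, -235.22, 1914.7, -15585.69]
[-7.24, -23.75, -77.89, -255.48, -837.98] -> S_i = -7.24*3.28^i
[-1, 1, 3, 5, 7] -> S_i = -1 + 2*i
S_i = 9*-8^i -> [9, -72, 576, -4608, 36864]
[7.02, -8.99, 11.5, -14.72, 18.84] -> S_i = 7.02*(-1.28)^i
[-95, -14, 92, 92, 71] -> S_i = Random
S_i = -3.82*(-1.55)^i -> [-3.82, 5.92, -9.18, 14.23, -22.05]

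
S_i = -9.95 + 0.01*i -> [-9.95, -9.94, -9.93, -9.92, -9.91]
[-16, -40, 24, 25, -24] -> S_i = Random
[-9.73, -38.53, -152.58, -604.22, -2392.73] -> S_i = -9.73*3.96^i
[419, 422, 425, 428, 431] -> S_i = 419 + 3*i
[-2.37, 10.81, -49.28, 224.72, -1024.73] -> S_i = -2.37*(-4.56)^i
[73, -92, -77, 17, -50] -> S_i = Random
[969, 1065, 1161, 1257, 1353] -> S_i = 969 + 96*i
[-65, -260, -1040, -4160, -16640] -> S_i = -65*4^i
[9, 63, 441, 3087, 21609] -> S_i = 9*7^i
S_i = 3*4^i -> [3, 12, 48, 192, 768]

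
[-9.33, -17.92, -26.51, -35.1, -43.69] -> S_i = -9.33 + -8.59*i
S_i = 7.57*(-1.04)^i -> [7.57, -7.87, 8.19, -8.52, 8.86]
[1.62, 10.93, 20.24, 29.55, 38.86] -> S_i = 1.62 + 9.31*i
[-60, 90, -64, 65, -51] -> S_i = Random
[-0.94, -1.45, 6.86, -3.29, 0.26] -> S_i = Random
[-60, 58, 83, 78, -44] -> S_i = Random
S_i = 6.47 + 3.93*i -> [6.47, 10.4, 14.33, 18.26, 22.19]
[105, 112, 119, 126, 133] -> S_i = 105 + 7*i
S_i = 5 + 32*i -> [5, 37, 69, 101, 133]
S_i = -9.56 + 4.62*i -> [-9.56, -4.94, -0.32, 4.3, 8.92]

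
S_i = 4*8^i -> [4, 32, 256, 2048, 16384]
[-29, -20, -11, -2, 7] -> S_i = -29 + 9*i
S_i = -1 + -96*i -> [-1, -97, -193, -289, -385]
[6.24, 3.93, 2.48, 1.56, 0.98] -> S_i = 6.24*0.63^i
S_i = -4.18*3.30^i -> [-4.18, -13.79, -45.52, -150.22, -495.71]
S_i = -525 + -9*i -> [-525, -534, -543, -552, -561]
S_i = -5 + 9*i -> [-5, 4, 13, 22, 31]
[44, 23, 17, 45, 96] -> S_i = Random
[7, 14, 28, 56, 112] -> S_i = 7*2^i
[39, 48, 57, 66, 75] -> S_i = 39 + 9*i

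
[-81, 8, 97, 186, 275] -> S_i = -81 + 89*i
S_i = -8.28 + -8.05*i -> [-8.28, -16.33, -24.38, -32.43, -40.48]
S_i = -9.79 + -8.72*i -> [-9.79, -18.51, -27.23, -35.95, -44.67]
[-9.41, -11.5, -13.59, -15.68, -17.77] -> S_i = -9.41 + -2.09*i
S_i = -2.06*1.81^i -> [-2.06, -3.73, -6.75, -12.22, -22.11]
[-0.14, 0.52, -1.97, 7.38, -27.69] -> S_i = -0.14*(-3.75)^i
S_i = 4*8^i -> [4, 32, 256, 2048, 16384]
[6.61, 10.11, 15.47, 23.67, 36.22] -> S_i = 6.61*1.53^i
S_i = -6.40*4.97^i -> [-6.4, -31.81, -158.09, -785.69, -3904.86]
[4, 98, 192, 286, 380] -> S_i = 4 + 94*i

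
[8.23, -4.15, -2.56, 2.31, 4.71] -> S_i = Random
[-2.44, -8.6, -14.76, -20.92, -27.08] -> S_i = -2.44 + -6.16*i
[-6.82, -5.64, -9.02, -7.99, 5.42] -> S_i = Random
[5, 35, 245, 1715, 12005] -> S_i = 5*7^i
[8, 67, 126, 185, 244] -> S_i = 8 + 59*i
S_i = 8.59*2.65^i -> [8.59, 22.76, 60.32, 159.86, 423.62]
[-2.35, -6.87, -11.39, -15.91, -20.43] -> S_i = -2.35 + -4.52*i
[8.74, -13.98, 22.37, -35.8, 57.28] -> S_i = 8.74*(-1.60)^i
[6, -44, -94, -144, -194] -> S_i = 6 + -50*i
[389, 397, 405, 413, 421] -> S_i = 389 + 8*i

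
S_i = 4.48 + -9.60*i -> [4.48, -5.12, -14.72, -24.32, -33.92]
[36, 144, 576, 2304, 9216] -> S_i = 36*4^i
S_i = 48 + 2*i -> [48, 50, 52, 54, 56]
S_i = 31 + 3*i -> [31, 34, 37, 40, 43]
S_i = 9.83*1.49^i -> [9.83, 14.65, 21.82, 32.52, 48.45]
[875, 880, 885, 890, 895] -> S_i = 875 + 5*i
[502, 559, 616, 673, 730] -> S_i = 502 + 57*i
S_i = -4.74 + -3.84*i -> [-4.74, -8.58, -12.42, -16.26, -20.1]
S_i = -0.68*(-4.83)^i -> [-0.68, 3.28, -15.86, 76.62, -370.08]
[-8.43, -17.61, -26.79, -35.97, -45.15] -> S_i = -8.43 + -9.18*i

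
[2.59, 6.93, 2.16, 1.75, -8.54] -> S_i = Random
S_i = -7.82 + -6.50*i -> [-7.82, -14.32, -20.82, -27.32, -33.82]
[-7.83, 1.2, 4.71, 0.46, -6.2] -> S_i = Random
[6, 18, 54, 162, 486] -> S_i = 6*3^i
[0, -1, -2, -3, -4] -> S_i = 0 + -1*i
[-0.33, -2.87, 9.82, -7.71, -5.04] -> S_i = Random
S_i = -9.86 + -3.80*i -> [-9.86, -13.66, -17.46, -21.26, -25.06]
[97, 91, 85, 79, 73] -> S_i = 97 + -6*i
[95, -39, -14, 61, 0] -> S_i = Random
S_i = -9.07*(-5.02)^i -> [-9.07, 45.53, -228.57, 1147.41, -5760.0]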